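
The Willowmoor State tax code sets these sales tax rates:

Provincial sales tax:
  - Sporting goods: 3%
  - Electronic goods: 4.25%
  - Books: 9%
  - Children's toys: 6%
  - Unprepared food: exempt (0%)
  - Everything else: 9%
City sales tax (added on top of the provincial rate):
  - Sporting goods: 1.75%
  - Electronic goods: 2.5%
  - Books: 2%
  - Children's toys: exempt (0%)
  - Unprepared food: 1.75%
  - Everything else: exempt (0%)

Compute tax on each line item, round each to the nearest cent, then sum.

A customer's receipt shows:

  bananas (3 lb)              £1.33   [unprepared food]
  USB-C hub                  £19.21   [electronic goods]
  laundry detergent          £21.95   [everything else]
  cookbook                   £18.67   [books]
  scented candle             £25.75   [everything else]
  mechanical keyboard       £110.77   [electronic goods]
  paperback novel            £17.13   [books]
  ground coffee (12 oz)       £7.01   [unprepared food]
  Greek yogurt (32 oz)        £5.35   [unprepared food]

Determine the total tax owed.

£17.24

Bananas (3 lb) £1.33: unprepared food → 0% + 1.75% city = 1.75% → £0.02
USB-C hub £19.21: electronic goods → 4.25% + 2.5% city = 6.75% → £1.30
Laundry detergent £21.95: everything else → 9% + 0% city = 9% → £1.98
Cookbook £18.67: books → 9% + 2% city = 11% → £2.05
Scented candle £25.75: everything else → 9% + 0% city = 9% → £2.32
Mechanical keyboard £110.77: electronic goods → 4.25% + 2.5% city = 6.75% → £7.48
Paperback novel £17.13: books → 9% + 2% city = 11% → £1.88
Ground coffee (12 oz) £7.01: unprepared food → 0% + 1.75% city = 1.75% → £0.12
Greek yogurt (32 oz) £5.35: unprepared food → 0% + 1.75% city = 1.75% → £0.09
Total tax = £0.02 + £1.30 + £1.98 + £2.05 + £2.32 + £7.48 + £1.88 + £0.12 + £0.09 = £17.24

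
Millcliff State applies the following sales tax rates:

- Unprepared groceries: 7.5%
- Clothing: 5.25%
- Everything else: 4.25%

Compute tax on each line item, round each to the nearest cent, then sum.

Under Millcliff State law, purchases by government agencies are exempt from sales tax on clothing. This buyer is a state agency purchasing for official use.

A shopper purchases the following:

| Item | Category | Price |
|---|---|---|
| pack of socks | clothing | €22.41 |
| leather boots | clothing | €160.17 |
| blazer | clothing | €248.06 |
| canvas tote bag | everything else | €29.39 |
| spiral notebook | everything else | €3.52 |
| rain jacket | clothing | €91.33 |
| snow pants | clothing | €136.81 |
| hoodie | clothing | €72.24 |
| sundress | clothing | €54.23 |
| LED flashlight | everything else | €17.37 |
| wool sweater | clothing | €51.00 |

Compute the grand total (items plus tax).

€888.67

Pack of socks €22.41: clothing, buyer-exempt → 0% → €0.00
Leather boots €160.17: clothing, buyer-exempt → 0% → €0.00
Blazer €248.06: clothing, buyer-exempt → 0% → €0.00
Canvas tote bag €29.39: everything else → 4.25% → €1.25
Spiral notebook €3.52: everything else → 4.25% → €0.15
Rain jacket €91.33: clothing, buyer-exempt → 0% → €0.00
Snow pants €136.81: clothing, buyer-exempt → 0% → €0.00
Hoodie €72.24: clothing, buyer-exempt → 0% → €0.00
Sundress €54.23: clothing, buyer-exempt → 0% → €0.00
LED flashlight €17.37: everything else → 4.25% → €0.74
Wool sweater €51.00: clothing, buyer-exempt → 0% → €0.00
Subtotal = €886.53; tax = €2.14; total due = €888.67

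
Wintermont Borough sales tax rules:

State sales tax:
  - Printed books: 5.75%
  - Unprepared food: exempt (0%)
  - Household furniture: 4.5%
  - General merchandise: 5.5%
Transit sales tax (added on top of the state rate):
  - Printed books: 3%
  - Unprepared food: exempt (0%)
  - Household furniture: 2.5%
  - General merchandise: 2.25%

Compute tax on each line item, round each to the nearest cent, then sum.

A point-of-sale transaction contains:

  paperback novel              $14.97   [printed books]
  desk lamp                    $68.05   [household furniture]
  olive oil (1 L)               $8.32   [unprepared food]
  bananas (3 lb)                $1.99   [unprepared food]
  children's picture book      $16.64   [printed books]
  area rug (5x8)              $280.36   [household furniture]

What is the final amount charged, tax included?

Paperback novel $14.97: printed books → 5.75% + 3% transit = 8.75% → $1.31
Desk lamp $68.05: household furniture → 4.5% + 2.5% transit = 7% → $4.76
Olive oil (1 L) $8.32: unprepared food → 0% + 0% transit = 0% → $0.00
Bananas (3 lb) $1.99: unprepared food → 0% + 0% transit = 0% → $0.00
Children's picture book $16.64: printed books → 5.75% + 3% transit = 8.75% → $1.46
Area rug (5x8) $280.36: household furniture → 4.5% + 2.5% transit = 7% → $19.63
Subtotal = $390.33; tax = $27.16; total due = $417.49

$417.49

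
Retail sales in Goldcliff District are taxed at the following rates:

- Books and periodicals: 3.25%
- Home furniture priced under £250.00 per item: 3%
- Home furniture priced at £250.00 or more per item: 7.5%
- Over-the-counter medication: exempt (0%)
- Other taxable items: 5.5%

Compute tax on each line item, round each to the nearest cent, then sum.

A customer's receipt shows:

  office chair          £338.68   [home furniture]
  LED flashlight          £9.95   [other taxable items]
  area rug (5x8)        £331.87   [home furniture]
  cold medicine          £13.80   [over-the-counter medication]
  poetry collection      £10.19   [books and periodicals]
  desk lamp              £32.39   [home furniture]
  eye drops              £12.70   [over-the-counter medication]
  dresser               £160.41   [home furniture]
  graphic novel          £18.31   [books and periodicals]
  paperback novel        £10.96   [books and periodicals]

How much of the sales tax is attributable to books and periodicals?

Poetry collection £10.19: books and periodicals → 3.25% → £0.33
Graphic novel £18.31: books and periodicals → 3.25% → £0.60
Paperback novel £10.96: books and periodicals → 3.25% → £0.36
Tax on books and periodicals = £0.33 + £0.60 + £0.36 = £1.29

£1.29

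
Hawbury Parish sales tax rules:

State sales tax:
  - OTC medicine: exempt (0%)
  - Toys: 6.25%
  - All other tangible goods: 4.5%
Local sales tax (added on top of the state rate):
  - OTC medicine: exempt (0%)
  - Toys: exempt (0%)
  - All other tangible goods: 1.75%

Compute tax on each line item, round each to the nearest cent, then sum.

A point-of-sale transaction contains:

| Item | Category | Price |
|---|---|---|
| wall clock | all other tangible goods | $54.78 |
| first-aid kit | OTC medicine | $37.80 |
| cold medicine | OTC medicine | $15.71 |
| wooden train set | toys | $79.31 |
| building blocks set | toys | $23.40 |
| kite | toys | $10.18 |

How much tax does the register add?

Wall clock $54.78: all other tangible goods → 4.5% + 1.75% local = 6.25% → $3.42
First-aid kit $37.80: OTC medicine → 0% + 0% local = 0% → $0.00
Cold medicine $15.71: OTC medicine → 0% + 0% local = 0% → $0.00
Wooden train set $79.31: toys → 6.25% + 0% local = 6.25% → $4.96
Building blocks set $23.40: toys → 6.25% + 0% local = 6.25% → $1.46
Kite $10.18: toys → 6.25% + 0% local = 6.25% → $0.64
Total tax = $3.42 + $4.96 + $1.46 + $0.64 = $10.48

$10.48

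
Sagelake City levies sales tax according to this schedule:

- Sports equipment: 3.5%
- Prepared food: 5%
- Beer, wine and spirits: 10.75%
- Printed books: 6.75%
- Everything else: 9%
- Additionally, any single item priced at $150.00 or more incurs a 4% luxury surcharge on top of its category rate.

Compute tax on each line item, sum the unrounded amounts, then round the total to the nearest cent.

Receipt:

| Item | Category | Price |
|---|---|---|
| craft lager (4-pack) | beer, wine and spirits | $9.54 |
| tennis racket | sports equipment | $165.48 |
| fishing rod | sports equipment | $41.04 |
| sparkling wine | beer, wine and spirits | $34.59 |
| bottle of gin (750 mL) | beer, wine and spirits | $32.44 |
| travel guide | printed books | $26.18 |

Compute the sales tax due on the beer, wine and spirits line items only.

$8.23

Craft lager (4-pack) $9.54: beer, wine and spirits → 10.75% → $1.02555
Sparkling wine $34.59: beer, wine and spirits → 10.75% → $3.718425
Bottle of gin (750 mL) $32.44: beer, wine and spirits → 10.75% → $3.4873
Tax on beer, wine and spirits: unrounded sum = $8.231275 → $8.23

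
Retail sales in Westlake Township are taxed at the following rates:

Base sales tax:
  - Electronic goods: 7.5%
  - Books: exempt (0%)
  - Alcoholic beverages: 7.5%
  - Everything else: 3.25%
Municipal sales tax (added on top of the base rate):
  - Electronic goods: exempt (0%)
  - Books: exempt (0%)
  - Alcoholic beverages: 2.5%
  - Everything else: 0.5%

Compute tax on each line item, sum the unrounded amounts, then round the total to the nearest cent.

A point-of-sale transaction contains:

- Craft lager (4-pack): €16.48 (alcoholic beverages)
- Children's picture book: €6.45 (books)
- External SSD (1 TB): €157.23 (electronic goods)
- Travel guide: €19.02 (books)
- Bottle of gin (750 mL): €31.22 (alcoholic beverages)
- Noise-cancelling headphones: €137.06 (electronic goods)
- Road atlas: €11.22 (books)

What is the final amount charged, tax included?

€405.52

Craft lager (4-pack) €16.48: alcoholic beverages → 7.5% + 2.5% municipal = 10% → €1.648
Children's picture book €6.45: books → 0% + 0% municipal = 0% → €0.00
External SSD (1 TB) €157.23: electronic goods → 7.5% + 0% municipal = 7.5% → €11.79225
Travel guide €19.02: books → 0% + 0% municipal = 0% → €0.00
Bottle of gin (750 mL) €31.22: alcoholic beverages → 7.5% + 2.5% municipal = 10% → €3.122
Noise-cancelling headphones €137.06: electronic goods → 7.5% + 0% municipal = 7.5% → €10.2795
Road atlas €11.22: books → 0% + 0% municipal = 0% → €0.00
Subtotal = €378.68; unrounded tax = €26.84175 → €26.84; total due = €405.52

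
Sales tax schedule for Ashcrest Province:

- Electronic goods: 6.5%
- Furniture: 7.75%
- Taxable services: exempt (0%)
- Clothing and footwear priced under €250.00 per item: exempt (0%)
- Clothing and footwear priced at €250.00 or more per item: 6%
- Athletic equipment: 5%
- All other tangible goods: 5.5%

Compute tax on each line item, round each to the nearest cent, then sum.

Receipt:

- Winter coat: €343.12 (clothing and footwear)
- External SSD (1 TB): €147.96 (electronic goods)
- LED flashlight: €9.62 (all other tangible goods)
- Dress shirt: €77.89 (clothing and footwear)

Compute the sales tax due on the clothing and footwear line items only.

Winter coat €343.12: clothing and footwear, €250.00 or more → 6% → €20.59
Dress shirt €77.89: clothing and footwear, under €250.00 → 0% → €0.00
Tax on clothing and footwear = €20.59 + €0.00 = €20.59

€20.59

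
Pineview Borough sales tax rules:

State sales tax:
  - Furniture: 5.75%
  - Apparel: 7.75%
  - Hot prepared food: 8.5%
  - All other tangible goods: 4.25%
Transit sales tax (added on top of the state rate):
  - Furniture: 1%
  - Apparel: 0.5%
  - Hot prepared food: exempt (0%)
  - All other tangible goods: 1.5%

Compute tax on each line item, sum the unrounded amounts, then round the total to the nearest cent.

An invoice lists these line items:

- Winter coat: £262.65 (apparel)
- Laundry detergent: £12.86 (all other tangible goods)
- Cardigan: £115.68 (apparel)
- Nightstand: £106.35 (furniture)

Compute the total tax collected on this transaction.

£39.13

Winter coat £262.65: apparel → 7.75% + 0.5% transit = 8.25% → £21.668625
Laundry detergent £12.86: all other tangible goods → 4.25% + 1.5% transit = 5.75% → £0.73945
Cardigan £115.68: apparel → 7.75% + 0.5% transit = 8.25% → £9.5436
Nightstand £106.35: furniture → 5.75% + 1% transit = 6.75% → £7.178625
Unrounded tax sum = £39.1303 → £39.13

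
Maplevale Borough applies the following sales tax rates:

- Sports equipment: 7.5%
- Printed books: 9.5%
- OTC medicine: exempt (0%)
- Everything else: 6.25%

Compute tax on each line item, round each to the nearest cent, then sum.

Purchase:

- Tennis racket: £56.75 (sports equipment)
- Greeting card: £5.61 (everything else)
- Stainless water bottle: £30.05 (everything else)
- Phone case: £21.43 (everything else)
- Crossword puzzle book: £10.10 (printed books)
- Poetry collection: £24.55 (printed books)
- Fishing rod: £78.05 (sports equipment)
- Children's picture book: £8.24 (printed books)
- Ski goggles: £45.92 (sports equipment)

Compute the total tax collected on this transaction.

Tennis racket £56.75: sports equipment → 7.5% → £4.26
Greeting card £5.61: everything else → 6.25% → £0.35
Stainless water bottle £30.05: everything else → 6.25% → £1.88
Phone case £21.43: everything else → 6.25% → £1.34
Crossword puzzle book £10.10: printed books → 9.5% → £0.96
Poetry collection £24.55: printed books → 9.5% → £2.33
Fishing rod £78.05: sports equipment → 7.5% → £5.85
Children's picture book £8.24: printed books → 9.5% → £0.78
Ski goggles £45.92: sports equipment → 7.5% → £3.44
Total tax = £4.26 + £0.35 + £1.88 + £1.34 + £0.96 + £2.33 + £5.85 + £0.78 + £3.44 = £21.19

£21.19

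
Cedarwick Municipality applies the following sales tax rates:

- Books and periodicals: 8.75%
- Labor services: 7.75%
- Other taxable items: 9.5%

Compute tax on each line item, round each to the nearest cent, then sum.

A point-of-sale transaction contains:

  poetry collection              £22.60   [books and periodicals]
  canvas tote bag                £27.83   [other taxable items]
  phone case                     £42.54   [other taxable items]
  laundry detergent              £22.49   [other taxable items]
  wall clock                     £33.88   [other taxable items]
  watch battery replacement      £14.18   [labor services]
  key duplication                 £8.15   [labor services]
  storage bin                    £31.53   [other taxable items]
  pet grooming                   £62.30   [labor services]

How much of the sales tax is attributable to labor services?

Watch battery replacement £14.18: labor services → 7.75% → £1.10
Key duplication £8.15: labor services → 7.75% → £0.63
Pet grooming £62.30: labor services → 7.75% → £4.83
Tax on labor services = £1.10 + £0.63 + £4.83 = £6.56

£6.56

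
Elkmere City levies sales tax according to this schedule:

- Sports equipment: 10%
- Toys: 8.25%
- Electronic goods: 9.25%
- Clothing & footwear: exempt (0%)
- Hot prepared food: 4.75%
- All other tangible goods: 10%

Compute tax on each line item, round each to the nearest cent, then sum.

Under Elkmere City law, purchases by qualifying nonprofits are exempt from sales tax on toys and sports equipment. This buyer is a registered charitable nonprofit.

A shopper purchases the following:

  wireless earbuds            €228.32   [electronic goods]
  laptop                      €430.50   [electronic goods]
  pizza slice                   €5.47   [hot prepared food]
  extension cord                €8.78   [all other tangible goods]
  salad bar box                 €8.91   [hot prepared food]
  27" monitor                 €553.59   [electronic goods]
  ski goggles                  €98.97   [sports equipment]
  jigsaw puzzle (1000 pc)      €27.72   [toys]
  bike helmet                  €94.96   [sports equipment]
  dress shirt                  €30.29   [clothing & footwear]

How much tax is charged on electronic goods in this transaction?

Wireless earbuds €228.32: electronic goods → 9.25% → €21.12
Laptop €430.50: electronic goods → 9.25% → €39.82
27" monitor €553.59: electronic goods → 9.25% → €51.21
Tax on electronic goods = €21.12 + €39.82 + €51.21 = €112.15

€112.15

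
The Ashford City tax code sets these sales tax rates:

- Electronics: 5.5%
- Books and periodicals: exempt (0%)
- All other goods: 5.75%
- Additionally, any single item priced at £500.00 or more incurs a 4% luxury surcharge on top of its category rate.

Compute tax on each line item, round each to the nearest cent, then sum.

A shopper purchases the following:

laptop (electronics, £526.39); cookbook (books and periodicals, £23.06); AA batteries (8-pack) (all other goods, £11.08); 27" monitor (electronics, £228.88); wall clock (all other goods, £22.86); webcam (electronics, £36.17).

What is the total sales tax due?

Laptop £526.39: electronics → 5.5% + 4% surcharge = 9.5% → £50.01
Cookbook £23.06: books and periodicals → 0% → £0.00
AA batteries (8-pack) £11.08: all other goods → 5.75% → £0.64
27" monitor £228.88: electronics → 5.5% → £12.59
Wall clock £22.86: all other goods → 5.75% → £1.31
Webcam £36.17: electronics → 5.5% → £1.99
Total tax = £50.01 + £0.64 + £12.59 + £1.31 + £1.99 = £66.54

£66.54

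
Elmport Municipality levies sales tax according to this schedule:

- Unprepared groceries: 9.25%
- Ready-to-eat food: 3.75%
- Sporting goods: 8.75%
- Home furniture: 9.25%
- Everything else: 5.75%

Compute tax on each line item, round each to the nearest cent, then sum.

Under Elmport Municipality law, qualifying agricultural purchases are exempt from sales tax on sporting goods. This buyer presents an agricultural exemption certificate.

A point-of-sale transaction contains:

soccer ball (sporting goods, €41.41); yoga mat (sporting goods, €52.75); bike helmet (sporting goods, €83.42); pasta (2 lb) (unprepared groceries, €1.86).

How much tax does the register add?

Soccer ball €41.41: sporting goods, buyer-exempt → 0% → €0.00
Yoga mat €52.75: sporting goods, buyer-exempt → 0% → €0.00
Bike helmet €83.42: sporting goods, buyer-exempt → 0% → €0.00
Pasta (2 lb) €1.86: unprepared groceries → 9.25% → €0.17
Total tax = €0.17

€0.17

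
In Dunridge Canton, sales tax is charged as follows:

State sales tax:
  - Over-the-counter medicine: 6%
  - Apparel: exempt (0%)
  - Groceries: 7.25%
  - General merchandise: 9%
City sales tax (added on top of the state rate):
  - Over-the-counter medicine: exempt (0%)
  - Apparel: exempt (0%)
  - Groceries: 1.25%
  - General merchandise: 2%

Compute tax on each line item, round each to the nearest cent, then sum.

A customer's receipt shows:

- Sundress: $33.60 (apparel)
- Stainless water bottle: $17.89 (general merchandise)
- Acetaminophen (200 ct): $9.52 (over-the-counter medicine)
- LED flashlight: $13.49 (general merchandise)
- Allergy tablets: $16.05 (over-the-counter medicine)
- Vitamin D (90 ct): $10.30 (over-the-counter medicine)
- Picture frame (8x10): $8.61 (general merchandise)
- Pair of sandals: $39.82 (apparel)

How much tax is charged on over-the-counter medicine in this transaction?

$2.15

Acetaminophen (200 ct) $9.52: over-the-counter medicine → 6% + 0% city = 6% → $0.57
Allergy tablets $16.05: over-the-counter medicine → 6% + 0% city = 6% → $0.96
Vitamin D (90 ct) $10.30: over-the-counter medicine → 6% + 0% city = 6% → $0.62
Tax on over-the-counter medicine = $0.57 + $0.96 + $0.62 = $2.15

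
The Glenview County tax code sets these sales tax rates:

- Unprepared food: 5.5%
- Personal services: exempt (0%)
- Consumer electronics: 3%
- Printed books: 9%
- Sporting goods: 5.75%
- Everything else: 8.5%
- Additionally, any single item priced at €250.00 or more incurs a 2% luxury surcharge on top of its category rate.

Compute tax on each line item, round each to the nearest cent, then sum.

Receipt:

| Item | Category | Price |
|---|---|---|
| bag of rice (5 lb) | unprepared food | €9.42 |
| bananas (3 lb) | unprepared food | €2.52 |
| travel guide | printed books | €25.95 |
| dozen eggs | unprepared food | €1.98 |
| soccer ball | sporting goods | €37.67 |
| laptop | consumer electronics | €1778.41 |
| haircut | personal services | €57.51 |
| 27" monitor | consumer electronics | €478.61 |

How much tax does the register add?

€118.13

Bag of rice (5 lb) €9.42: unprepared food → 5.5% → €0.52
Bananas (3 lb) €2.52: unprepared food → 5.5% → €0.14
Travel guide €25.95: printed books → 9% → €2.34
Dozen eggs €1.98: unprepared food → 5.5% → €0.11
Soccer ball €37.67: sporting goods → 5.75% → €2.17
Laptop €1778.41: consumer electronics → 3% + 2% surcharge = 5% → €88.92
Haircut €57.51: personal services → 0% → €0.00
27" monitor €478.61: consumer electronics → 3% + 2% surcharge = 5% → €23.93
Total tax = €0.52 + €0.14 + €2.34 + €0.11 + €2.17 + €88.92 + €23.93 = €118.13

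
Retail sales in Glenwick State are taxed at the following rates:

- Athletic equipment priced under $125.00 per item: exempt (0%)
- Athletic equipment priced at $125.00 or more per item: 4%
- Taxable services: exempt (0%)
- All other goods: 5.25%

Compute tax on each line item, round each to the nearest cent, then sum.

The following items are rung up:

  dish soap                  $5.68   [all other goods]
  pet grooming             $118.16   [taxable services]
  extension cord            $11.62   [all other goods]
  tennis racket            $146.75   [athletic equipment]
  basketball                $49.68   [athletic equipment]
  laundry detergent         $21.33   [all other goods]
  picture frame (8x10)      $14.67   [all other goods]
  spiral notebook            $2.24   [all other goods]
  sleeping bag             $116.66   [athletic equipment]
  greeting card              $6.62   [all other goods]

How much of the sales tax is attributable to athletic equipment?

Tennis racket $146.75: athletic equipment, $125.00 or more → 4% → $5.87
Basketball $49.68: athletic equipment, under $125.00 → 0% → $0.00
Sleeping bag $116.66: athletic equipment, under $125.00 → 0% → $0.00
Tax on athletic equipment = $5.87 + $0.00 + $0.00 = $5.87

$5.87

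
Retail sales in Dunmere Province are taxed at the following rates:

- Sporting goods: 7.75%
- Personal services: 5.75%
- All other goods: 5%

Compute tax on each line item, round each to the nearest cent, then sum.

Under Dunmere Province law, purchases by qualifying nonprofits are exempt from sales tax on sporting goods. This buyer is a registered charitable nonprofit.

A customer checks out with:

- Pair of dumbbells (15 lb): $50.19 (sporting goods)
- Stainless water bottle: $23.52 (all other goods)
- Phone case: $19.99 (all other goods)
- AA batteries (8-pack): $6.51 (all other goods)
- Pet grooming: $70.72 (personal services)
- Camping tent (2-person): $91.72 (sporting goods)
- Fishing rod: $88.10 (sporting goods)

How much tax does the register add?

$6.58

Pair of dumbbells (15 lb) $50.19: sporting goods, buyer-exempt → 0% → $0.00
Stainless water bottle $23.52: all other goods → 5% → $1.18
Phone case $19.99: all other goods → 5% → $1.00
AA batteries (8-pack) $6.51: all other goods → 5% → $0.33
Pet grooming $70.72: personal services → 5.75% → $4.07
Camping tent (2-person) $91.72: sporting goods, buyer-exempt → 0% → $0.00
Fishing rod $88.10: sporting goods, buyer-exempt → 0% → $0.00
Total tax = $1.18 + $1.00 + $0.33 + $4.07 = $6.58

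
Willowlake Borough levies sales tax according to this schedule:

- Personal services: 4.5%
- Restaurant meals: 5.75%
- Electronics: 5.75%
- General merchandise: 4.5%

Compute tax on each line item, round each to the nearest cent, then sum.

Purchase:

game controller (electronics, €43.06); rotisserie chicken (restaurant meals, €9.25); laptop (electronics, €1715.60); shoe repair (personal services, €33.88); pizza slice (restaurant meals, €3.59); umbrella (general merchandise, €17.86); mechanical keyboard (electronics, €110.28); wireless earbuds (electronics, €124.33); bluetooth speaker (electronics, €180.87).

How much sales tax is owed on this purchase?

Game controller €43.06: electronics → 5.75% → €2.48
Rotisserie chicken €9.25: restaurant meals → 5.75% → €0.53
Laptop €1715.60: electronics → 5.75% → €98.65
Shoe repair €33.88: personal services → 4.5% → €1.52
Pizza slice €3.59: restaurant meals → 5.75% → €0.21
Umbrella €17.86: general merchandise → 4.5% → €0.80
Mechanical keyboard €110.28: electronics → 5.75% → €6.34
Wireless earbuds €124.33: electronics → 5.75% → €7.15
Bluetooth speaker €180.87: electronics → 5.75% → €10.40
Total tax = €2.48 + €0.53 + €98.65 + €1.52 + €0.21 + €0.80 + €6.34 + €7.15 + €10.40 = €128.08

€128.08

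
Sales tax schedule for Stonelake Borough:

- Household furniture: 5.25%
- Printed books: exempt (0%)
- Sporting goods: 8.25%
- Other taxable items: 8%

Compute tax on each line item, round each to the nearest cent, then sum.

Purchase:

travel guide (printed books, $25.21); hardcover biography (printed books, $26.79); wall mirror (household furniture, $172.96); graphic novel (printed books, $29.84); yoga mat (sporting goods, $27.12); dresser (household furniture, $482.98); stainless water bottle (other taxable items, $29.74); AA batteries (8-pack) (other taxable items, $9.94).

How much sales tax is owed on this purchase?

Travel guide $25.21: printed books → 0% → $0.00
Hardcover biography $26.79: printed books → 0% → $0.00
Wall mirror $172.96: household furniture → 5.25% → $9.08
Graphic novel $29.84: printed books → 0% → $0.00
Yoga mat $27.12: sporting goods → 8.25% → $2.24
Dresser $482.98: household furniture → 5.25% → $25.36
Stainless water bottle $29.74: other taxable items → 8% → $2.38
AA batteries (8-pack) $9.94: other taxable items → 8% → $0.80
Total tax = $9.08 + $2.24 + $25.36 + $2.38 + $0.80 = $39.86

$39.86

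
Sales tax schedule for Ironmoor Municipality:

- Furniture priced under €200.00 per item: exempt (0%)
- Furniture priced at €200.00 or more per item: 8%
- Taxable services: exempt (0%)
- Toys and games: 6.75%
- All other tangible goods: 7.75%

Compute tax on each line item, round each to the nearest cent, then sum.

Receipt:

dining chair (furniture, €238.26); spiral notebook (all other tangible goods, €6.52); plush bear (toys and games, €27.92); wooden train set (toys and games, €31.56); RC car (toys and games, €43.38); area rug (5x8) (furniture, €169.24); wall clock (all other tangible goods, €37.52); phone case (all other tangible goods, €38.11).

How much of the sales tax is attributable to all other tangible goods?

€6.37

Spiral notebook €6.52: all other tangible goods → 7.75% → €0.51
Wall clock €37.52: all other tangible goods → 7.75% → €2.91
Phone case €38.11: all other tangible goods → 7.75% → €2.95
Tax on all other tangible goods = €0.51 + €2.91 + €2.95 = €6.37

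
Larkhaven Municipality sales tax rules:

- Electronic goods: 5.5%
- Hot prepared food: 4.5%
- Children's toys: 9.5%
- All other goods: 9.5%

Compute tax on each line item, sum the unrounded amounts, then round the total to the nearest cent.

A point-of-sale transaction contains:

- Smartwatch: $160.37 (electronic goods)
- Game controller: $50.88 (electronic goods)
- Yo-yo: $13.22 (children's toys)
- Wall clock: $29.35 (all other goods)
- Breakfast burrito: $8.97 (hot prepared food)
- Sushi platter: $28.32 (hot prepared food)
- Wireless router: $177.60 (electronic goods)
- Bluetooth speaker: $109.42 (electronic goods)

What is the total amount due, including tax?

Smartwatch $160.37: electronic goods → 5.5% → $8.82035
Game controller $50.88: electronic goods → 5.5% → $2.7984
Yo-yo $13.22: children's toys → 9.5% → $1.2559
Wall clock $29.35: all other goods → 9.5% → $2.78825
Breakfast burrito $8.97: hot prepared food → 4.5% → $0.40365
Sushi platter $28.32: hot prepared food → 4.5% → $1.2744
Wireless router $177.60: electronic goods → 5.5% → $9.768
Bluetooth speaker $109.42: electronic goods → 5.5% → $6.0181
Subtotal = $578.13; unrounded tax = $33.12705 → $33.13; total due = $611.26

$611.26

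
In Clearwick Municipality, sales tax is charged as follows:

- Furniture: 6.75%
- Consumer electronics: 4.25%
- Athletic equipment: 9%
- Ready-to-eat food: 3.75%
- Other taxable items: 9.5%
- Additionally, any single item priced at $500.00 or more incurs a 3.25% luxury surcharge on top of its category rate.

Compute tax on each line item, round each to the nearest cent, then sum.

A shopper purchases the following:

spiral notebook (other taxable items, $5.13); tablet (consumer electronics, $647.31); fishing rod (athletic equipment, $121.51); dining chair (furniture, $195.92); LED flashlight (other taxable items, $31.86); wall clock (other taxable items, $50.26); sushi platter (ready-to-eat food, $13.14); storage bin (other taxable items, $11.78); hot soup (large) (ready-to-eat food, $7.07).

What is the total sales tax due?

Spiral notebook $5.13: other taxable items → 9.5% → $0.49
Tablet $647.31: consumer electronics → 4.25% + 3.25% surcharge = 7.5% → $48.55
Fishing rod $121.51: athletic equipment → 9% → $10.94
Dining chair $195.92: furniture → 6.75% → $13.22
LED flashlight $31.86: other taxable items → 9.5% → $3.03
Wall clock $50.26: other taxable items → 9.5% → $4.77
Sushi platter $13.14: ready-to-eat food → 3.75% → $0.49
Storage bin $11.78: other taxable items → 9.5% → $1.12
Hot soup (large) $7.07: ready-to-eat food → 3.75% → $0.27
Total tax = $0.49 + $48.55 + $10.94 + $13.22 + $3.03 + $4.77 + $0.49 + $1.12 + $0.27 = $82.88

$82.88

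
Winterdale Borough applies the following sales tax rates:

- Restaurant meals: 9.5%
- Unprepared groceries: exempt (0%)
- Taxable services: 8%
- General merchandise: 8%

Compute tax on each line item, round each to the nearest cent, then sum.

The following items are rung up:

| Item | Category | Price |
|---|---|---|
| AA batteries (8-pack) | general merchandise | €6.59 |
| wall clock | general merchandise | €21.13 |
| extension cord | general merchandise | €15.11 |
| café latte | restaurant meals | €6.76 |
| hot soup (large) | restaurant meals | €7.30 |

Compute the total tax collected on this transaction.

AA batteries (8-pack) €6.59: general merchandise → 8% → €0.53
Wall clock €21.13: general merchandise → 8% → €1.69
Extension cord €15.11: general merchandise → 8% → €1.21
Café latte €6.76: restaurant meals → 9.5% → €0.64
Hot soup (large) €7.30: restaurant meals → 9.5% → €0.69
Total tax = €0.53 + €1.69 + €1.21 + €0.64 + €0.69 = €4.76

€4.76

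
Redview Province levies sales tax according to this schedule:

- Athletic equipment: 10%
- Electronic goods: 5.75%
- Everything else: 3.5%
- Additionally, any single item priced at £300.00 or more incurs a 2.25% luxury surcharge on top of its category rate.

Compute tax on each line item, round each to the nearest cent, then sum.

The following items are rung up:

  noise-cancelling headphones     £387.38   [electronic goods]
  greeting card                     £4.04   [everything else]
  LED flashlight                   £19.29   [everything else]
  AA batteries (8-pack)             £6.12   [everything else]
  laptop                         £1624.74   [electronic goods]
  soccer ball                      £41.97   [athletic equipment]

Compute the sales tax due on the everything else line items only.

Greeting card £4.04: everything else → 3.5% → £0.14
LED flashlight £19.29: everything else → 3.5% → £0.68
AA batteries (8-pack) £6.12: everything else → 3.5% → £0.21
Tax on everything else = £0.14 + £0.68 + £0.21 = £1.03

£1.03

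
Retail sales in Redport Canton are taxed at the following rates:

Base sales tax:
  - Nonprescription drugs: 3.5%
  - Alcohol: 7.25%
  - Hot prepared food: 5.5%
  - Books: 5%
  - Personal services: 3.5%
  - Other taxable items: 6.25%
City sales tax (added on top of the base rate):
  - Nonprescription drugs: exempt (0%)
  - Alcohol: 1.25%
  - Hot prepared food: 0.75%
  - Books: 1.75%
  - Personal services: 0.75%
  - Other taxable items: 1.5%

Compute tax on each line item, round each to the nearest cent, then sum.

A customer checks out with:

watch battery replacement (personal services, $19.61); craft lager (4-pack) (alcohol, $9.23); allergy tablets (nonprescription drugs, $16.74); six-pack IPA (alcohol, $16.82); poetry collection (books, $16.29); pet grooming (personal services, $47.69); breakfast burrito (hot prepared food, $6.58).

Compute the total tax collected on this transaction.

$7.17

Watch battery replacement $19.61: personal services → 3.5% + 0.75% city = 4.25% → $0.83
Craft lager (4-pack) $9.23: alcohol → 7.25% + 1.25% city = 8.5% → $0.78
Allergy tablets $16.74: nonprescription drugs → 3.5% + 0% city = 3.5% → $0.59
Six-pack IPA $16.82: alcohol → 7.25% + 1.25% city = 8.5% → $1.43
Poetry collection $16.29: books → 5% + 1.75% city = 6.75% → $1.10
Pet grooming $47.69: personal services → 3.5% + 0.75% city = 4.25% → $2.03
Breakfast burrito $6.58: hot prepared food → 5.5% + 0.75% city = 6.25% → $0.41
Total tax = $0.83 + $0.78 + $0.59 + $1.43 + $1.10 + $2.03 + $0.41 = $7.17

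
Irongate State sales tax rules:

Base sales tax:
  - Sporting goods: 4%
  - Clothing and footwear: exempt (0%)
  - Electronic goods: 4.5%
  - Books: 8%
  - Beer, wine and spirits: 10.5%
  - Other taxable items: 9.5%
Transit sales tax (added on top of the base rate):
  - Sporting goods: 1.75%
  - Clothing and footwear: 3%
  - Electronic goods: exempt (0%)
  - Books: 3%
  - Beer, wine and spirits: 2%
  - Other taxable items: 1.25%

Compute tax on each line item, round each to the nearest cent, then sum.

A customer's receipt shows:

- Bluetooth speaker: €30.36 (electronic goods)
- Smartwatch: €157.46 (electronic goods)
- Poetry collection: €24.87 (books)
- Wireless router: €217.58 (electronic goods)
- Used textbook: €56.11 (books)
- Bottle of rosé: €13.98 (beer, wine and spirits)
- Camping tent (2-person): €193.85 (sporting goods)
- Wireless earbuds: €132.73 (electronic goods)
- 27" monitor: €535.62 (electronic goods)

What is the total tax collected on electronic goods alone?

€48.32

Bluetooth speaker €30.36: electronic goods → 4.5% + 0% transit = 4.5% → €1.37
Smartwatch €157.46: electronic goods → 4.5% + 0% transit = 4.5% → €7.09
Wireless router €217.58: electronic goods → 4.5% + 0% transit = 4.5% → €9.79
Wireless earbuds €132.73: electronic goods → 4.5% + 0% transit = 4.5% → €5.97
27" monitor €535.62: electronic goods → 4.5% + 0% transit = 4.5% → €24.10
Tax on electronic goods = €1.37 + €7.09 + €9.79 + €5.97 + €24.10 = €48.32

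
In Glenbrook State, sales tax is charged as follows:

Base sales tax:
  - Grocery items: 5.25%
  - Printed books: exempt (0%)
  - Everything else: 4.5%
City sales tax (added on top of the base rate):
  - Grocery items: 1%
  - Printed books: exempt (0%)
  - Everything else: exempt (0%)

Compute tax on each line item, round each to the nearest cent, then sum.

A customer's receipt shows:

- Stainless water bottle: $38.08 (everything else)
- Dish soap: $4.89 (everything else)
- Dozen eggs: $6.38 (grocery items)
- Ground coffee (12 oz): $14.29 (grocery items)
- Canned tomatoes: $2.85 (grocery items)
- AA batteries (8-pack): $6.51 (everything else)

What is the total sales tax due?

$3.69

Stainless water bottle $38.08: everything else → 4.5% + 0% city = 4.5% → $1.71
Dish soap $4.89: everything else → 4.5% + 0% city = 4.5% → $0.22
Dozen eggs $6.38: grocery items → 5.25% + 1% city = 6.25% → $0.40
Ground coffee (12 oz) $14.29: grocery items → 5.25% + 1% city = 6.25% → $0.89
Canned tomatoes $2.85: grocery items → 5.25% + 1% city = 6.25% → $0.18
AA batteries (8-pack) $6.51: everything else → 4.5% + 0% city = 4.5% → $0.29
Total tax = $1.71 + $0.22 + $0.40 + $0.89 + $0.18 + $0.29 = $3.69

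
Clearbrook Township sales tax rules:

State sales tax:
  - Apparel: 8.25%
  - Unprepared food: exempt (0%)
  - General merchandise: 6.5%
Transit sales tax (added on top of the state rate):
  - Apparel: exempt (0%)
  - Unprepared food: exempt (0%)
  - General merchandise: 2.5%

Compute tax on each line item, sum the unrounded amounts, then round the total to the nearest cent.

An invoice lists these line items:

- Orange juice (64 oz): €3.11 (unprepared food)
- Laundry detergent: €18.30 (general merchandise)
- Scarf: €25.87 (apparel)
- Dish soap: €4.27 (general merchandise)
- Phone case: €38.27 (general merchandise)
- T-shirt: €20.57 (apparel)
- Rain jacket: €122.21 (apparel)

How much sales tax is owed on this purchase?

Orange juice (64 oz) €3.11: unprepared food → 0% + 0% transit = 0% → €0.00
Laundry detergent €18.30: general merchandise → 6.5% + 2.5% transit = 9% → €1.647
Scarf €25.87: apparel → 8.25% + 0% transit = 8.25% → €2.134275
Dish soap €4.27: general merchandise → 6.5% + 2.5% transit = 9% → €0.3843
Phone case €38.27: general merchandise → 6.5% + 2.5% transit = 9% → €3.4443
T-shirt €20.57: apparel → 8.25% + 0% transit = 8.25% → €1.697025
Rain jacket €122.21: apparel → 8.25% + 0% transit = 8.25% → €10.082325
Unrounded tax sum = €19.389225 → €19.39

€19.39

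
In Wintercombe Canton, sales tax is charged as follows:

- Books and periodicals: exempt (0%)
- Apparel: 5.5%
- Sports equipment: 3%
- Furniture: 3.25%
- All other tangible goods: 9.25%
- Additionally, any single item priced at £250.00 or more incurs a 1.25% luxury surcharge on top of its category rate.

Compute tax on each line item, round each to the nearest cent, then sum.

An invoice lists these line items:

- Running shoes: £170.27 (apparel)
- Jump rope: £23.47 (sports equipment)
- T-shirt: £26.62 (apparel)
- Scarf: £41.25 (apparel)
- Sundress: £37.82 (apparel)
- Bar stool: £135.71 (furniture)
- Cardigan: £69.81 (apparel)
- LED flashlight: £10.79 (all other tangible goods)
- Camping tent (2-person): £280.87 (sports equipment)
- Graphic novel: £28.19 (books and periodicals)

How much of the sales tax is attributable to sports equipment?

Jump rope £23.47: sports equipment → 3% → £0.70
Camping tent (2-person) £280.87: sports equipment → 3% + 1.25% surcharge = 4.25% → £11.94
Tax on sports equipment = £0.70 + £11.94 = £12.64

£12.64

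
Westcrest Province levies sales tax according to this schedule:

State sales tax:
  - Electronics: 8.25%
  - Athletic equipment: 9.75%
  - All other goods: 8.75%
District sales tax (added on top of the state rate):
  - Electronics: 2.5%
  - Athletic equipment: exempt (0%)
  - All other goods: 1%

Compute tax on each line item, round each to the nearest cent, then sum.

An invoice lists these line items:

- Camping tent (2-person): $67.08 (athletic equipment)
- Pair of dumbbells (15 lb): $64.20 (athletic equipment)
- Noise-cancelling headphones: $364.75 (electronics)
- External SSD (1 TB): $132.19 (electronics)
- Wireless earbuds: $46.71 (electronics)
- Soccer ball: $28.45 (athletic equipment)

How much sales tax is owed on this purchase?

Camping tent (2-person) $67.08: athletic equipment → 9.75% + 0% district = 9.75% → $6.54
Pair of dumbbells (15 lb) $64.20: athletic equipment → 9.75% + 0% district = 9.75% → $6.26
Noise-cancelling headphones $364.75: electronics → 8.25% + 2.5% district = 10.75% → $39.21
External SSD (1 TB) $132.19: electronics → 8.25% + 2.5% district = 10.75% → $14.21
Wireless earbuds $46.71: electronics → 8.25% + 2.5% district = 10.75% → $5.02
Soccer ball $28.45: athletic equipment → 9.75% + 0% district = 9.75% → $2.77
Total tax = $6.54 + $6.26 + $39.21 + $14.21 + $5.02 + $2.77 = $74.01

$74.01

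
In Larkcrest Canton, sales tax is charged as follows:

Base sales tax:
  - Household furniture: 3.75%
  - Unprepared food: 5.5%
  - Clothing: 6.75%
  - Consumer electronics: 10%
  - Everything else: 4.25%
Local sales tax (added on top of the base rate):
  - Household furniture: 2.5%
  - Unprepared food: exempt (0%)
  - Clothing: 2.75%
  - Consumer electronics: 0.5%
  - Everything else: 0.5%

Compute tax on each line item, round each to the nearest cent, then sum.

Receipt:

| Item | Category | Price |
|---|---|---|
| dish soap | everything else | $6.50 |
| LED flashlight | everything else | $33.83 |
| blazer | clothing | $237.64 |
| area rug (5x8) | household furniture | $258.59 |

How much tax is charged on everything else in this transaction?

$1.92

Dish soap $6.50: everything else → 4.25% + 0.5% local = 4.75% → $0.31
LED flashlight $33.83: everything else → 4.25% + 0.5% local = 4.75% → $1.61
Tax on everything else = $0.31 + $1.61 = $1.92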